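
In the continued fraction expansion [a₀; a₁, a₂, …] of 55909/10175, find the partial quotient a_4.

2

55909 = 5·10175 + 5034, so a_0 = 5
10175 = 2·5034 + 107, so a_1 = 2
5034 = 47·107 + 5, so a_2 = 47
107 = 21·5 + 2, so a_3 = 21
5 = 2·2 + 1, so a_4 = 2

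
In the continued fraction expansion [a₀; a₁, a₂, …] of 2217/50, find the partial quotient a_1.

2

Apply division with remainder until the remainder is 0:
2217 ÷ 50 → quotient 44, remainder 17
50 ÷ 17 → quotient 2, remainder 16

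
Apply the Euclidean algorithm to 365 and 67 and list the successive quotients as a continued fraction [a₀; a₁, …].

⌊365/67⌋ = 5, remainder 30
⌊67/30⌋ = 2, remainder 7
⌊30/7⌋ = 4, remainder 2
⌊7/2⌋ = 3, remainder 1
⌊2/1⌋ = 2, remainder 0

[5; 2, 4, 3, 2]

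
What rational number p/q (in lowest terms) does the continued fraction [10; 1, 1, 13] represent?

Collapse the nested fraction from the inside out:
Start with 13.
1 + 1/(13/1) = 1 + 1/13 = 14/13
1 + 1/(14/13) = 1 + 13/14 = 27/14
10 + 1/(27/14) = 10 + 14/27 = 284/27

284/27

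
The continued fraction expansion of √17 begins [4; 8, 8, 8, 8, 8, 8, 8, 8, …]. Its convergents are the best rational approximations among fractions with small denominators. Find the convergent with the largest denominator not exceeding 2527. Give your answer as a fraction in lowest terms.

2177/528

a_0 = 4: 4/1  (≤ bound)
a_1 = 8: 33/8  (≤ bound)
a_2 = 8: 268/65  (≤ bound)
a_3 = 8: 2177/528  (≤ bound)
a_4 = 8: 17684/4289  (> 2527, stop)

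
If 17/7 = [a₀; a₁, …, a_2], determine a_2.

Repeatedly divide and take the remainder:
17 ÷ 7 → quotient 2, remainder 3
7 ÷ 3 → quotient 2, remainder 1
3 ÷ 1 → quotient 3, remainder 0

3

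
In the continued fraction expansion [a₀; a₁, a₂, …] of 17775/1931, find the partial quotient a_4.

12

17775 ÷ 1931 → quotient 9, remainder 396
1931 ÷ 396 → quotient 4, remainder 347
396 ÷ 347 → quotient 1, remainder 49
347 ÷ 49 → quotient 7, remainder 4
49 ÷ 4 → quotient 12, remainder 1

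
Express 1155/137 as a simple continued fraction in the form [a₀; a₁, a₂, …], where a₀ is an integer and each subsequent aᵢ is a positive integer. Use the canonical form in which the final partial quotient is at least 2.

Apply division with remainder until the remainder is 0:
1155 = 8·137 + 59, so a_0 = 8
137 = 2·59 + 19, so a_1 = 2
59 = 3·19 + 2, so a_2 = 3
19 = 9·2 + 1, so a_3 = 9
2 = 2·1 + 0, so a_4 = 2

[8; 2, 3, 9, 2]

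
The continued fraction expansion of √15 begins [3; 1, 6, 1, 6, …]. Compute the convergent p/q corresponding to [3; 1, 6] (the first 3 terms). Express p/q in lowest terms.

27/7

Start with 6.
1 + 1/(6/1) = 1 + 1/6 = 7/6
3 + 1/(7/6) = 3 + 6/7 = 27/7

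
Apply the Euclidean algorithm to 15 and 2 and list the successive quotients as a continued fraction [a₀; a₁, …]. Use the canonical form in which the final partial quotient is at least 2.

[7; 2]

Apply division with remainder until the remainder is 0:
15 = 7·2 + 1, so a_0 = 7
2 = 2·1 + 0, so a_1 = 2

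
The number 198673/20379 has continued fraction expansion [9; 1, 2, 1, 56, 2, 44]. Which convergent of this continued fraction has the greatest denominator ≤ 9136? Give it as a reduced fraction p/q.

4465/458

List convergents until the denominator exceeds the bound:
a_0 = 9: 9/1  (≤ bound)
a_1 = 1: 10/1  (≤ bound)
a_2 = 2: 29/3  (≤ bound)
a_3 = 1: 39/4  (≤ bound)
a_4 = 56: 2213/227  (≤ bound)
a_5 = 2: 4465/458  (≤ bound)
a_6 = 44: 198673/20379  (> 9136, stop)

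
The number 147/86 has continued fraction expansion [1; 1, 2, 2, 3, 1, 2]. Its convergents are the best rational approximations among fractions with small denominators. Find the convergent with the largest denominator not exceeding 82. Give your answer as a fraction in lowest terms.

a_0 = 1: 1/1  (≤ bound)
a_1 = 1: 2/1  (≤ bound)
a_2 = 2: 5/3  (≤ bound)
a_3 = 2: 12/7  (≤ bound)
a_4 = 3: 41/24  (≤ bound)
a_5 = 1: 53/31  (≤ bound)
a_6 = 2: 147/86  (> 82, stop)

53/31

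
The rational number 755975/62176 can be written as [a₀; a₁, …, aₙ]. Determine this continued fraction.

[12; 6, 3, 3, 2, 4, 2, 43]

755975 = 12·62176 + 9863, so a_0 = 12
62176 = 6·9863 + 2998, so a_1 = 6
9863 = 3·2998 + 869, so a_2 = 3
2998 = 3·869 + 391, so a_3 = 3
869 = 2·391 + 87, so a_4 = 2
391 = 4·87 + 43, so a_5 = 4
87 = 2·43 + 1, so a_6 = 2
43 = 43·1 + 0, so a_7 = 43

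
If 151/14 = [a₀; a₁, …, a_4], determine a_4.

Apply division with remainder until the remainder is 0:
151 = 10·14 + 11, so a_0 = 10
14 = 1·11 + 3, so a_1 = 1
11 = 3·3 + 2, so a_2 = 3
3 = 1·2 + 1, so a_3 = 1
2 = 2·1 + 0, so a_4 = 2

2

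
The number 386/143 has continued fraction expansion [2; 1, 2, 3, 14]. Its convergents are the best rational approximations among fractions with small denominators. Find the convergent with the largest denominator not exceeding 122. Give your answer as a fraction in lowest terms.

27/10

a_0 = 2: 2/1  (≤ bound)
a_1 = 1: 3/1  (≤ bound)
a_2 = 2: 8/3  (≤ bound)
a_3 = 3: 27/10  (≤ bound)
a_4 = 14: 386/143  (> 122, stop)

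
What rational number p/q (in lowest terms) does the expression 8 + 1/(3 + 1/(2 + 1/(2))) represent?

Start with 2.
2 + 1/(2/1) = 2 + 1/2 = 5/2
3 + 1/(5/2) = 3 + 2/5 = 17/5
8 + 1/(17/5) = 8 + 5/17 = 141/17

141/17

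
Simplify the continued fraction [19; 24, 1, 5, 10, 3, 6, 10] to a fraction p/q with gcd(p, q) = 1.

5740335/301484

Collapse the nested fraction from the inside out:
Start with 10.
6 + 1/(10/1) = 6 + 1/10 = 61/10
3 + 1/(61/10) = 3 + 10/61 = 193/61
10 + 1/(193/61) = 10 + 61/193 = 1991/193
5 + 1/(1991/193) = 5 + 193/1991 = 10148/1991
1 + 1/(10148/1991) = 1 + 1991/10148 = 12139/10148
24 + 1/(12139/10148) = 24 + 10148/12139 = 301484/12139
19 + 1/(301484/12139) = 19 + 12139/301484 = 5740335/301484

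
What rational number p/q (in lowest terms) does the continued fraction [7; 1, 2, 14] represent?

330/43

Start with 14.
2 + 1/(14/1) = 2 + 1/14 = 29/14
1 + 1/(29/14) = 1 + 14/29 = 43/29
7 + 1/(43/29) = 7 + 29/43 = 330/43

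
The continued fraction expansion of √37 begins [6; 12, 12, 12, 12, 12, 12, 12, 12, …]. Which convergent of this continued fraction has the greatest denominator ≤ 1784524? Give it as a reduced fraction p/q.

1555849/255780

a_0 = 6: 6/1  (≤ bound)
a_1 = 12: 73/12  (≤ bound)
a_2 = 12: 882/145  (≤ bound)
a_3 = 12: 10657/1752  (≤ bound)
a_4 = 12: 128766/21169  (≤ bound)
a_5 = 12: 1555849/255780  (≤ bound)
a_6 = 12: 18798954/3090529  (> 1784524, stop)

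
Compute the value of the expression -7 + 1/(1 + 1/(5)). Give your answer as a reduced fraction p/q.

Compute successive convergents:
a_0 = -7: -7/1
a_1 = 1: -6/1
a_2 = 5: -37/6

-37/6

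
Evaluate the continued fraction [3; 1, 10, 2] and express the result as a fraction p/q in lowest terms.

a_0 = 3: 3/1
a_1 = 1: 4/1
a_2 = 10: 43/11
a_3 = 2: 90/23

90/23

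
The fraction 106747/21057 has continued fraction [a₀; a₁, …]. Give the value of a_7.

106747 ÷ 21057 → quotient 5, remainder 1462
21057 ÷ 1462 → quotient 14, remainder 589
1462 ÷ 589 → quotient 2, remainder 284
589 ÷ 284 → quotient 2, remainder 21
284 ÷ 21 → quotient 13, remainder 11
21 ÷ 11 → quotient 1, remainder 10
11 ÷ 10 → quotient 1, remainder 1
10 ÷ 1 → quotient 10, remainder 0

10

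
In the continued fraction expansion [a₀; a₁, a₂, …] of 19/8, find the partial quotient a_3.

⌊19/8⌋ = 2, remainder 3
⌊8/3⌋ = 2, remainder 2
⌊3/2⌋ = 1, remainder 1
⌊2/1⌋ = 2, remainder 0

2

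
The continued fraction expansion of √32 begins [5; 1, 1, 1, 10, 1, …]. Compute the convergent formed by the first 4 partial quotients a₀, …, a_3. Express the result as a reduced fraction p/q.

17/3

a_0 = 5: 5/1
a_1 = 1: 6/1
a_2 = 1: 11/2
a_3 = 1: 17/3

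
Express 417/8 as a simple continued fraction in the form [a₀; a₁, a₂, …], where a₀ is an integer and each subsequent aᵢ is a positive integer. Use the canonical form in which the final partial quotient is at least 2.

[52; 8]

417 = 52·8 + 1, so a_0 = 52
8 = 8·1 + 0, so a_1 = 8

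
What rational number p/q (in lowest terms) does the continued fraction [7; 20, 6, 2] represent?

1847/262

Work from the innermost term outward:
Start with 2.
6 + 1/(2/1) = 6 + 1/2 = 13/2
20 + 1/(13/2) = 20 + 2/13 = 262/13
7 + 1/(262/13) = 7 + 13/262 = 1847/262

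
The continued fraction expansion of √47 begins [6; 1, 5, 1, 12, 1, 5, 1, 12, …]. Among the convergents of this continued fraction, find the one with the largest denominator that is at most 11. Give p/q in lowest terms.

a_0 = 6: 6/1  (≤ bound)
a_1 = 1: 7/1  (≤ bound)
a_2 = 5: 41/6  (≤ bound)
a_3 = 1: 48/7  (≤ bound)
a_4 = 12: 617/90  (> 11, stop)

48/7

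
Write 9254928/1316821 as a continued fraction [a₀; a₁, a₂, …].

Run the Euclidean algorithm, recording each quotient:
⌊9254928/1316821⌋ = 7, remainder 37181
⌊1316821/37181⌋ = 35, remainder 15486
⌊37181/15486⌋ = 2, remainder 6209
⌊15486/6209⌋ = 2, remainder 3068
⌊6209/3068⌋ = 2, remainder 73
⌊3068/73⌋ = 42, remainder 2
⌊73/2⌋ = 36, remainder 1
⌊2/1⌋ = 2, remainder 0

[7; 35, 2, 2, 2, 42, 36, 2]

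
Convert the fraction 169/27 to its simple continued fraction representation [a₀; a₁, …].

⌊169/27⌋ = 6, remainder 7
⌊27/7⌋ = 3, remainder 6
⌊7/6⌋ = 1, remainder 1
⌊6/1⌋ = 6, remainder 0

[6; 3, 1, 6]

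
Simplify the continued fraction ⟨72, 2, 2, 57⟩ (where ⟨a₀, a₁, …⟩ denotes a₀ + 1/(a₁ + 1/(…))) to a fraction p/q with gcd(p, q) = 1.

20779/287

Start with 57.
2 + 1/(57/1) = 2 + 1/57 = 115/57
2 + 1/(115/57) = 2 + 57/115 = 287/115
72 + 1/(287/115) = 72 + 115/287 = 20779/287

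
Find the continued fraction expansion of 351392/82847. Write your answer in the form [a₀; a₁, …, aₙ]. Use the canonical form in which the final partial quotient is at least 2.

[4; 4, 7, 15, 7, 5, 5]

Apply division with remainder until the remainder is 0:
351392 = 4·82847 + 20004, so a_0 = 4
82847 = 4·20004 + 2831, so a_1 = 4
20004 = 7·2831 + 187, so a_2 = 7
2831 = 15·187 + 26, so a_3 = 15
187 = 7·26 + 5, so a_4 = 7
26 = 5·5 + 1, so a_5 = 5
5 = 5·1 + 0, so a_6 = 5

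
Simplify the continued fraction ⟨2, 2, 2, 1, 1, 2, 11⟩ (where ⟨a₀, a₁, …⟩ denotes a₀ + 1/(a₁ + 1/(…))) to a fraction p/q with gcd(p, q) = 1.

854/353

Compute successive convergents:
a_0 = 2: 2/1
a_1 = 2: 5/2
a_2 = 2: 12/5
a_3 = 1: 17/7
a_4 = 1: 29/12
a_5 = 2: 75/31
a_6 = 11: 854/353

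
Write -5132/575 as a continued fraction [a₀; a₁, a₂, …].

[-9; 13, 2, 1, 2, 5]

Run the Euclidean algorithm, recording each quotient:
-5132 ÷ 575 → quotient -9, remainder 43
575 ÷ 43 → quotient 13, remainder 16
43 ÷ 16 → quotient 2, remainder 11
16 ÷ 11 → quotient 1, remainder 5
11 ÷ 5 → quotient 2, remainder 1
5 ÷ 1 → quotient 5, remainder 0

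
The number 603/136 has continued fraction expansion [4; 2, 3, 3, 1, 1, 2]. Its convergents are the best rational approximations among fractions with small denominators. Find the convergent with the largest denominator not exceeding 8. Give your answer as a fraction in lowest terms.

a_0 = 4: 4/1  (≤ bound)
a_1 = 2: 9/2  (≤ bound)
a_2 = 3: 31/7  (≤ bound)
a_3 = 3: 102/23  (> 8, stop)

31/7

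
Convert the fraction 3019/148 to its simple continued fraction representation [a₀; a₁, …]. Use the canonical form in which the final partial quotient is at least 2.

Run the Euclidean algorithm, recording each quotient:
⌊3019/148⌋ = 20, remainder 59
⌊148/59⌋ = 2, remainder 30
⌊59/30⌋ = 1, remainder 29
⌊30/29⌋ = 1, remainder 1
⌊29/1⌋ = 29, remainder 0

[20; 2, 1, 1, 29]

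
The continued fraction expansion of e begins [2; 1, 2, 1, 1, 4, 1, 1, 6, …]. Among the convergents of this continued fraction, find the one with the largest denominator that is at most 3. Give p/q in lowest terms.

a_0 = 2: 2/1  (≤ bound)
a_1 = 1: 3/1  (≤ bound)
a_2 = 2: 8/3  (≤ bound)
a_3 = 1: 11/4  (> 3, stop)

8/3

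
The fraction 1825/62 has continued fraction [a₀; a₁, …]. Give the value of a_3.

2

Run the Euclidean algorithm, recording each quotient:
1825 = 29·62 + 27, so a_0 = 29
62 = 2·27 + 8, so a_1 = 2
27 = 3·8 + 3, so a_2 = 3
8 = 2·3 + 2, so a_3 = 2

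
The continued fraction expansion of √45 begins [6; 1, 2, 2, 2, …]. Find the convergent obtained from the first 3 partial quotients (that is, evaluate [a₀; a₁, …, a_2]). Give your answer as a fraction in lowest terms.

Use the convergent recurrence hₖ = aₖ·hₖ₋₁ + hₖ₋₂ (and likewise for the denominators kₖ):
a_0 = 6: 6/1
a_1 = 1: 7/1
a_2 = 2: 20/3

20/3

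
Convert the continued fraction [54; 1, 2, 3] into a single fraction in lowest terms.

Start with 3.
2 + 1/(3/1) = 2 + 1/3 = 7/3
1 + 1/(7/3) = 1 + 3/7 = 10/7
54 + 1/(10/7) = 54 + 7/10 = 547/10

547/10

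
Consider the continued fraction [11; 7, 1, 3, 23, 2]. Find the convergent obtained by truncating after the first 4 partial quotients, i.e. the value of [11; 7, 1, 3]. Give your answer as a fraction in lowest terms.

Start with 3.
1 + 1/(3/1) = 1 + 1/3 = 4/3
7 + 1/(4/3) = 7 + 3/4 = 31/4
11 + 1/(31/4) = 11 + 4/31 = 345/31

345/31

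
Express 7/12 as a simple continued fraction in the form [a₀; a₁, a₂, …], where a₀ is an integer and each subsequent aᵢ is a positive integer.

⌊7/12⌋ = 0, remainder 7
⌊12/7⌋ = 1, remainder 5
⌊7/5⌋ = 1, remainder 2
⌊5/2⌋ = 2, remainder 1
⌊2/1⌋ = 2, remainder 0

[0; 1, 1, 2, 2]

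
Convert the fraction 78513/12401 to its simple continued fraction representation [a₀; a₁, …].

[6; 3, 51, 2, 1, 26]

Repeatedly divide and take the remainder:
⌊78513/12401⌋ = 6, remainder 4107
⌊12401/4107⌋ = 3, remainder 80
⌊4107/80⌋ = 51, remainder 27
⌊80/27⌋ = 2, remainder 26
⌊27/26⌋ = 1, remainder 1
⌊26/1⌋ = 26, remainder 0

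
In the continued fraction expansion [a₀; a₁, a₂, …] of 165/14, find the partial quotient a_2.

3

Apply division with remainder until the remainder is 0:
⌊165/14⌋ = 11, remainder 11
⌊14/11⌋ = 1, remainder 3
⌊11/3⌋ = 3, remainder 2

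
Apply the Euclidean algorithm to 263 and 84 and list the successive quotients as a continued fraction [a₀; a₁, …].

263 ÷ 84 → quotient 3, remainder 11
84 ÷ 11 → quotient 7, remainder 7
11 ÷ 7 → quotient 1, remainder 4
7 ÷ 4 → quotient 1, remainder 3
4 ÷ 3 → quotient 1, remainder 1
3 ÷ 1 → quotient 3, remainder 0

[3; 7, 1, 1, 1, 3]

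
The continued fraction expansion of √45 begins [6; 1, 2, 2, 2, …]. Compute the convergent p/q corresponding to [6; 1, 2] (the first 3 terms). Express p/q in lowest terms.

Starting at the tail and folding back:
Start with 2.
1 + 1/(2/1) = 1 + 1/2 = 3/2
6 + 1/(3/2) = 6 + 2/3 = 20/3

20/3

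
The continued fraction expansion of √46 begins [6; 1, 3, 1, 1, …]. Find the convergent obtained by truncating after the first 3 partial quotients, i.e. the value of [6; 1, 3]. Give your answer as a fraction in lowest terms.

27/4

Starting at the tail and folding back:
Start with 3.
1 + 1/(3/1) = 1 + 1/3 = 4/3
6 + 1/(4/3) = 6 + 3/4 = 27/4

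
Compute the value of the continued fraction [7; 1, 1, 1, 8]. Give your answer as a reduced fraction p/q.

a_0 = 7: 7/1
a_1 = 1: 8/1
a_2 = 1: 15/2
a_3 = 1: 23/3
a_4 = 8: 199/26

199/26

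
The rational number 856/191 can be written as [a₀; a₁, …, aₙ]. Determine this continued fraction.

[4; 2, 13, 7]

Run the Euclidean algorithm, recording each quotient:
856 = 4·191 + 92, so a_0 = 4
191 = 2·92 + 7, so a_1 = 2
92 = 13·7 + 1, so a_2 = 13
7 = 7·1 + 0, so a_3 = 7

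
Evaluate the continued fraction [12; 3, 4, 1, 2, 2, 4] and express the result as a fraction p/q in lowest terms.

5774/469

Start with 4.
2 + 1/(4/1) = 2 + 1/4 = 9/4
2 + 1/(9/4) = 2 + 4/9 = 22/9
1 + 1/(22/9) = 1 + 9/22 = 31/22
4 + 1/(31/22) = 4 + 22/31 = 146/31
3 + 1/(146/31) = 3 + 31/146 = 469/146
12 + 1/(469/146) = 12 + 146/469 = 5774/469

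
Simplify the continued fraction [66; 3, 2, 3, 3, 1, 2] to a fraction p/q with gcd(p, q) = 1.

18893/285

Work from the innermost term outward:
Start with 2.
1 + 1/(2/1) = 1 + 1/2 = 3/2
3 + 1/(3/2) = 3 + 2/3 = 11/3
3 + 1/(11/3) = 3 + 3/11 = 36/11
2 + 1/(36/11) = 2 + 11/36 = 83/36
3 + 1/(83/36) = 3 + 36/83 = 285/83
66 + 1/(285/83) = 66 + 83/285 = 18893/285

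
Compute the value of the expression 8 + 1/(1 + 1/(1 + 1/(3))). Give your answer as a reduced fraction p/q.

60/7

Start with 3.
1 + 1/(3/1) = 1 + 1/3 = 4/3
1 + 1/(4/3) = 1 + 3/4 = 7/4
8 + 1/(7/4) = 8 + 4/7 = 60/7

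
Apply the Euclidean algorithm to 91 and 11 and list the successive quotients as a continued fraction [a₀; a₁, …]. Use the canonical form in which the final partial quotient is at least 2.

[8; 3, 1, 2]

⌊91/11⌋ = 8, remainder 3
⌊11/3⌋ = 3, remainder 2
⌊3/2⌋ = 1, remainder 1
⌊2/1⌋ = 2, remainder 0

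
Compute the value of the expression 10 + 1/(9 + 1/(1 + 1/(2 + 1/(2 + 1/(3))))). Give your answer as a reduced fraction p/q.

Start with 3.
2 + 1/(3/1) = 2 + 1/3 = 7/3
2 + 1/(7/3) = 2 + 3/7 = 17/7
1 + 1/(17/7) = 1 + 7/17 = 24/17
9 + 1/(24/17) = 9 + 17/24 = 233/24
10 + 1/(233/24) = 10 + 24/233 = 2354/233

2354/233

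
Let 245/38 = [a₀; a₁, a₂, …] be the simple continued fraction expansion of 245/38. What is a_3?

4

245 ÷ 38 → quotient 6, remainder 17
38 ÷ 17 → quotient 2, remainder 4
17 ÷ 4 → quotient 4, remainder 1
4 ÷ 1 → quotient 4, remainder 0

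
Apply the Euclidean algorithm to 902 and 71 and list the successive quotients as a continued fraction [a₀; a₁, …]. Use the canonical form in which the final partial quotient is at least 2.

[12; 1, 2, 2, 1, 1, 1, 2]

902 ÷ 71 → quotient 12, remainder 50
71 ÷ 50 → quotient 1, remainder 21
50 ÷ 21 → quotient 2, remainder 8
21 ÷ 8 → quotient 2, remainder 5
8 ÷ 5 → quotient 1, remainder 3
5 ÷ 3 → quotient 1, remainder 2
3 ÷ 2 → quotient 1, remainder 1
2 ÷ 1 → quotient 2, remainder 0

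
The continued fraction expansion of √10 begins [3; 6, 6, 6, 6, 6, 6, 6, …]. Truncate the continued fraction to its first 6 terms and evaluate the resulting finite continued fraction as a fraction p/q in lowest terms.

27379/8658

Collapse the nested fraction from the inside out:
Start with 6.
6 + 1/(6/1) = 6 + 1/6 = 37/6
6 + 1/(37/6) = 6 + 6/37 = 228/37
6 + 1/(228/37) = 6 + 37/228 = 1405/228
6 + 1/(1405/228) = 6 + 228/1405 = 8658/1405
3 + 1/(8658/1405) = 3 + 1405/8658 = 27379/8658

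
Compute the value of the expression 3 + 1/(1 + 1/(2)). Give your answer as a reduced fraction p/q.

11/3

a_0 = 3: 3/1
a_1 = 1: 4/1
a_2 = 2: 11/3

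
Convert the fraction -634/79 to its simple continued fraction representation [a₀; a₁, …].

-634 ÷ 79 → quotient -9, remainder 77
79 ÷ 77 → quotient 1, remainder 2
77 ÷ 2 → quotient 38, remainder 1
2 ÷ 1 → quotient 2, remainder 0

[-9; 1, 38, 2]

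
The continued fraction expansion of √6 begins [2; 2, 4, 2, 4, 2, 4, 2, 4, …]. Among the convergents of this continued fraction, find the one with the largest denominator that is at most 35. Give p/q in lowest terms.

49/20

a_0 = 2: 2/1  (≤ bound)
a_1 = 2: 5/2  (≤ bound)
a_2 = 4: 22/9  (≤ bound)
a_3 = 2: 49/20  (≤ bound)
a_4 = 4: 218/89  (> 35, stop)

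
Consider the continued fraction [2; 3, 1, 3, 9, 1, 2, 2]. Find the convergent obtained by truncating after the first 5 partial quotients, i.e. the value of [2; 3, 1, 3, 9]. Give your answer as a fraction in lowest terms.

Start with 9.
3 + 1/(9/1) = 3 + 1/9 = 28/9
1 + 1/(28/9) = 1 + 9/28 = 37/28
3 + 1/(37/28) = 3 + 28/37 = 139/37
2 + 1/(139/37) = 2 + 37/139 = 315/139

315/139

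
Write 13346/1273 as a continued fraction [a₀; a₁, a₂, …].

⌊13346/1273⌋ = 10, remainder 616
⌊1273/616⌋ = 2, remainder 41
⌊616/41⌋ = 15, remainder 1
⌊41/1⌋ = 41, remainder 0

[10; 2, 15, 41]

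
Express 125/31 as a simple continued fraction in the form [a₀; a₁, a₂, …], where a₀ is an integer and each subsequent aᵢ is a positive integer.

[4; 31]

Run the Euclidean algorithm, recording each quotient:
⌊125/31⌋ = 4, remainder 1
⌊31/1⌋ = 31, remainder 0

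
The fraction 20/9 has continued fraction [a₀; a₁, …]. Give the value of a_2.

2

20 ÷ 9 → quotient 2, remainder 2
9 ÷ 2 → quotient 4, remainder 1
2 ÷ 1 → quotient 2, remainder 0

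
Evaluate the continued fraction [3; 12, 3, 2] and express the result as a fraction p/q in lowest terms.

Work from the innermost term outward:
Start with 2.
3 + 1/(2/1) = 3 + 1/2 = 7/2
12 + 1/(7/2) = 12 + 2/7 = 86/7
3 + 1/(86/7) = 3 + 7/86 = 265/86

265/86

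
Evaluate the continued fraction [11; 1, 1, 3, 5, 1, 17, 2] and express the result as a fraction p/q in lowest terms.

18671/1614

Compute successive convergents:
a_0 = 11: 11/1
a_1 = 1: 12/1
a_2 = 1: 23/2
a_3 = 3: 81/7
a_4 = 5: 428/37
a_5 = 1: 509/44
a_6 = 17: 9081/785
a_7 = 2: 18671/1614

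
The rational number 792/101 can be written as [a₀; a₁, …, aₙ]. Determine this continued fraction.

Run the Euclidean algorithm, recording each quotient:
⌊792/101⌋ = 7, remainder 85
⌊101/85⌋ = 1, remainder 16
⌊85/16⌋ = 5, remainder 5
⌊16/5⌋ = 3, remainder 1
⌊5/1⌋ = 5, remainder 0

[7; 1, 5, 3, 5]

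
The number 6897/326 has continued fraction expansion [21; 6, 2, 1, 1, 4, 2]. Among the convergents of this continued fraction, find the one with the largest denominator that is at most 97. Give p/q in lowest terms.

677/32

List convergents until the denominator exceeds the bound:
a_0 = 21: 21/1  (≤ bound)
a_1 = 6: 127/6  (≤ bound)
a_2 = 2: 275/13  (≤ bound)
a_3 = 1: 402/19  (≤ bound)
a_4 = 1: 677/32  (≤ bound)
a_5 = 4: 3110/147  (> 97, stop)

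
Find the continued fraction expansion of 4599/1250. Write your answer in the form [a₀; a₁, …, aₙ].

⌊4599/1250⌋ = 3, remainder 849
⌊1250/849⌋ = 1, remainder 401
⌊849/401⌋ = 2, remainder 47
⌊401/47⌋ = 8, remainder 25
⌊47/25⌋ = 1, remainder 22
⌊25/22⌋ = 1, remainder 3
⌊22/3⌋ = 7, remainder 1
⌊3/1⌋ = 3, remainder 0

[3; 1, 2, 8, 1, 1, 7, 3]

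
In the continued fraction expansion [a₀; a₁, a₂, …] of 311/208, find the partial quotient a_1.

2

311 ÷ 208 → quotient 1, remainder 103
208 ÷ 103 → quotient 2, remainder 2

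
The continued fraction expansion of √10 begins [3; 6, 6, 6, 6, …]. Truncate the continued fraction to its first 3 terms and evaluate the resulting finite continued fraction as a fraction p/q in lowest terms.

a_0 = 3: 3/1
a_1 = 6: 19/6
a_2 = 6: 117/37

117/37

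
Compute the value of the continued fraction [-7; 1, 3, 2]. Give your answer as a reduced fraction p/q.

-56/9

Use the convergent recurrence hₖ = aₖ·hₖ₋₁ + hₖ₋₂ (and likewise for the denominators kₖ):
a_0 = -7: -7/1
a_1 = 1: -6/1
a_2 = 3: -25/4
a_3 = 2: -56/9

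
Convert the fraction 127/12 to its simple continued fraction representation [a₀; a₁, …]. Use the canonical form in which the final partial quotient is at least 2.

Run the Euclidean algorithm, recording each quotient:
127 = 10·12 + 7, so a_0 = 10
12 = 1·7 + 5, so a_1 = 1
7 = 1·5 + 2, so a_2 = 1
5 = 2·2 + 1, so a_3 = 2
2 = 2·1 + 0, so a_4 = 2

[10; 1, 1, 2, 2]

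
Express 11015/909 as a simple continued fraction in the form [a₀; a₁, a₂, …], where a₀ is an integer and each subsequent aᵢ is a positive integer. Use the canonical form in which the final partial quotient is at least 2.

[12; 8, 2, 53]

Run the Euclidean algorithm, recording each quotient:
11015 = 12·909 + 107, so a_0 = 12
909 = 8·107 + 53, so a_1 = 8
107 = 2·53 + 1, so a_2 = 2
53 = 53·1 + 0, so a_3 = 53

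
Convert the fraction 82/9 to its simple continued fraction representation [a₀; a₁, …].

[9; 9]

Apply division with remainder until the remainder is 0:
82 = 9·9 + 1, so a_0 = 9
9 = 9·1 + 0, so a_1 = 9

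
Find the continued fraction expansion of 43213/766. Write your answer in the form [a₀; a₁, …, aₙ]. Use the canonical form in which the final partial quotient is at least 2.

⌊43213/766⌋ = 56, remainder 317
⌊766/317⌋ = 2, remainder 132
⌊317/132⌋ = 2, remainder 53
⌊132/53⌋ = 2, remainder 26
⌊53/26⌋ = 2, remainder 1
⌊26/1⌋ = 26, remainder 0

[56; 2, 2, 2, 2, 26]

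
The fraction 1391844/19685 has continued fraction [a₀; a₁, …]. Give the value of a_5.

1

Run the Euclidean algorithm, recording each quotient:
1391844 = 70·19685 + 13894, so a_0 = 70
19685 = 1·13894 + 5791, so a_1 = 1
13894 = 2·5791 + 2312, so a_2 = 2
5791 = 2·2312 + 1167, so a_3 = 2
2312 = 1·1167 + 1145, so a_4 = 1
1167 = 1·1145 + 22, so a_5 = 1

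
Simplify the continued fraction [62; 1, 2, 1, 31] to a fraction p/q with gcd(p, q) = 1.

7969/127

Starting at the tail and folding back:
Start with 31.
1 + 1/(31/1) = 1 + 1/31 = 32/31
2 + 1/(32/31) = 2 + 31/32 = 95/32
1 + 1/(95/32) = 1 + 32/95 = 127/95
62 + 1/(127/95) = 62 + 95/127 = 7969/127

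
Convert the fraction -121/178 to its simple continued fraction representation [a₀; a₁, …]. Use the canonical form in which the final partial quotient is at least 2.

⌊-121/178⌋ = -1, remainder 57
⌊178/57⌋ = 3, remainder 7
⌊57/7⌋ = 8, remainder 1
⌊7/1⌋ = 7, remainder 0

[-1; 3, 8, 7]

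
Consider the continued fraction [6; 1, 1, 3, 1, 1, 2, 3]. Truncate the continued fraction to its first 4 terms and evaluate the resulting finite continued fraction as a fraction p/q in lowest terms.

46/7

a_0 = 6: 6/1
a_1 = 1: 7/1
a_2 = 1: 13/2
a_3 = 3: 46/7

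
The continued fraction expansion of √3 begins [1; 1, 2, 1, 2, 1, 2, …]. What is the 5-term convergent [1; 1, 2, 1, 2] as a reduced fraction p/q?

Start with 2.
1 + 1/(2/1) = 1 + 1/2 = 3/2
2 + 1/(3/2) = 2 + 2/3 = 8/3
1 + 1/(8/3) = 1 + 3/8 = 11/8
1 + 1/(11/8) = 1 + 8/11 = 19/11

19/11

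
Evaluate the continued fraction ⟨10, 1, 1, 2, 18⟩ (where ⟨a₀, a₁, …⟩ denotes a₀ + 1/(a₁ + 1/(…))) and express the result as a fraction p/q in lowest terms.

975/92

Start with 18.
2 + 1/(18/1) = 2 + 1/18 = 37/18
1 + 1/(37/18) = 1 + 18/37 = 55/37
1 + 1/(55/37) = 1 + 37/55 = 92/55
10 + 1/(92/55) = 10 + 55/92 = 975/92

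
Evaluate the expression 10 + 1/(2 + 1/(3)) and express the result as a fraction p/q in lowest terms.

Start with 3.
2 + 1/(3/1) = 2 + 1/3 = 7/3
10 + 1/(7/3) = 10 + 3/7 = 73/7

73/7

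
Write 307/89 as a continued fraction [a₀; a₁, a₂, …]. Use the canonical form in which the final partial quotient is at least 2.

[3; 2, 4, 2, 4]

307 = 3·89 + 40, so a_0 = 3
89 = 2·40 + 9, so a_1 = 2
40 = 4·9 + 4, so a_2 = 4
9 = 2·4 + 1, so a_3 = 2
4 = 4·1 + 0, so a_4 = 4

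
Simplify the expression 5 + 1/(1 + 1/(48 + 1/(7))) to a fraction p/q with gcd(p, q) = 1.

2057/344

Start with 7.
48 + 1/(7/1) = 48 + 1/7 = 337/7
1 + 1/(337/7) = 1 + 7/337 = 344/337
5 + 1/(344/337) = 5 + 337/344 = 2057/344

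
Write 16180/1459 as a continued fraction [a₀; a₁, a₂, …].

[11; 11, 7, 3, 1, 1, 2]

⌊16180/1459⌋ = 11, remainder 131
⌊1459/131⌋ = 11, remainder 18
⌊131/18⌋ = 7, remainder 5
⌊18/5⌋ = 3, remainder 3
⌊5/3⌋ = 1, remainder 2
⌊3/2⌋ = 1, remainder 1
⌊2/1⌋ = 2, remainder 0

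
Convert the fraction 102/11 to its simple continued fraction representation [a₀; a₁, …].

[9; 3, 1, 2]

102 = 9·11 + 3, so a_0 = 9
11 = 3·3 + 2, so a_1 = 3
3 = 1·2 + 1, so a_2 = 1
2 = 2·1 + 0, so a_3 = 2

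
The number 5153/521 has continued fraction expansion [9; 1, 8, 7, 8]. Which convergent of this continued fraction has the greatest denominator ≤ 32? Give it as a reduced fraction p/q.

89/9

a_0 = 9: 9/1  (≤ bound)
a_1 = 1: 10/1  (≤ bound)
a_2 = 8: 89/9  (≤ bound)
a_3 = 7: 633/64  (> 32, stop)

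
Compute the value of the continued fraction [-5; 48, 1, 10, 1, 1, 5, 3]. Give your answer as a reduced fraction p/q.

Build up convergents one term at a time:
a_0 = -5: -5/1
a_1 = 48: -239/48
a_2 = 1: -244/49
a_3 = 10: -2679/538
a_4 = 1: -2923/587
a_5 = 1: -5602/1125
a_6 = 5: -30933/6212
a_7 = 3: -98401/19761

-98401/19761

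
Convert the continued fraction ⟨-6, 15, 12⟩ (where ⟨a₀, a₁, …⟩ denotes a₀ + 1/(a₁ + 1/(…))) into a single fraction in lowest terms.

-1074/181

a_0 = -6: -6/1
a_1 = 15: -89/15
a_2 = 12: -1074/181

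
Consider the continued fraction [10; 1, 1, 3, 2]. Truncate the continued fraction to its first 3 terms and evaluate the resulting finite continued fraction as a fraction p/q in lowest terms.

a_0 = 10: 10/1
a_1 = 1: 11/1
a_2 = 1: 21/2

21/2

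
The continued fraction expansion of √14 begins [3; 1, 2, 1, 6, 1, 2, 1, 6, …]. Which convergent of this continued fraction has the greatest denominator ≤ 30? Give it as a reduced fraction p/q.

101/27

List convergents until the denominator exceeds the bound:
a_0 = 3: 3/1  (≤ bound)
a_1 = 1: 4/1  (≤ bound)
a_2 = 2: 11/3  (≤ bound)
a_3 = 1: 15/4  (≤ bound)
a_4 = 6: 101/27  (≤ bound)
a_5 = 1: 116/31  (> 30, stop)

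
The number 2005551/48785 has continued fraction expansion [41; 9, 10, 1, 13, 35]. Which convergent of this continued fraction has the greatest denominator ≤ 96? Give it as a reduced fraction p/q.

a_0 = 41: 41/1  (≤ bound)
a_1 = 9: 370/9  (≤ bound)
a_2 = 10: 3741/91  (≤ bound)
a_3 = 1: 4111/100  (> 96, stop)

3741/91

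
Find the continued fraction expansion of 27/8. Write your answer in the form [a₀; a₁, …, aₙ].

[3; 2, 1, 2]

27 ÷ 8 → quotient 3, remainder 3
8 ÷ 3 → quotient 2, remainder 2
3 ÷ 2 → quotient 1, remainder 1
2 ÷ 1 → quotient 2, remainder 0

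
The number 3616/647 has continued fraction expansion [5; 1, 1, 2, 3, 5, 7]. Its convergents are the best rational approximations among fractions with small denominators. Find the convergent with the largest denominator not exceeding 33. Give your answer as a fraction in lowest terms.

a_0 = 5: 5/1  (≤ bound)
a_1 = 1: 6/1  (≤ bound)
a_2 = 1: 11/2  (≤ bound)
a_3 = 2: 28/5  (≤ bound)
a_4 = 3: 95/17  (≤ bound)
a_5 = 5: 503/90  (> 33, stop)

95/17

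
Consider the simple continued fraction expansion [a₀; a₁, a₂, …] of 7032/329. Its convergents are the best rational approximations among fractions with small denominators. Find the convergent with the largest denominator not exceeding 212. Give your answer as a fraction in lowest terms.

2287/107

List convergents until the denominator exceeds the bound:
a_0 = 21: 21/1  (≤ bound)
a_1 = 2: 43/2  (≤ bound)
a_2 = 1: 64/3  (≤ bound)
a_3 = 2: 171/8  (≤ bound)
a_4 = 13: 2287/107  (≤ bound)
a_5 = 3: 7032/329  (> 212, stop)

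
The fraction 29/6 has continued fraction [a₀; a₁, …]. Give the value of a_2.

29 = 4·6 + 5, so a_0 = 4
6 = 1·5 + 1, so a_1 = 1
5 = 5·1 + 0, so a_2 = 5

5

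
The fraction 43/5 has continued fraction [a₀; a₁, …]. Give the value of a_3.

2

Repeatedly divide and take the remainder:
43 ÷ 5 → quotient 8, remainder 3
5 ÷ 3 → quotient 1, remainder 2
3 ÷ 2 → quotient 1, remainder 1
2 ÷ 1 → quotient 2, remainder 0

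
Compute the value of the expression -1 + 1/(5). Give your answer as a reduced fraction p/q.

a_0 = -1: -1/1
a_1 = 5: -4/5

-4/5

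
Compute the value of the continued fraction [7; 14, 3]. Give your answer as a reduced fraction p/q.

Starting at the tail and folding back:
Start with 3.
14 + 1/(3/1) = 14 + 1/3 = 43/3
7 + 1/(43/3) = 7 + 3/43 = 304/43

304/43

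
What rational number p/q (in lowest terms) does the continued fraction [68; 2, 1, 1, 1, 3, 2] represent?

4513/66

Collapse the nested fraction from the inside out:
Start with 2.
3 + 1/(2/1) = 3 + 1/2 = 7/2
1 + 1/(7/2) = 1 + 2/7 = 9/7
1 + 1/(9/7) = 1 + 7/9 = 16/9
1 + 1/(16/9) = 1 + 9/16 = 25/16
2 + 1/(25/16) = 2 + 16/25 = 66/25
68 + 1/(66/25) = 68 + 25/66 = 4513/66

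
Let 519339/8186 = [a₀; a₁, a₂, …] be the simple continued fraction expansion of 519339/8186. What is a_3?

1

Apply division with remainder until the remainder is 0:
519339 ÷ 8186 → quotient 63, remainder 3621
8186 ÷ 3621 → quotient 2, remainder 944
3621 ÷ 944 → quotient 3, remainder 789
944 ÷ 789 → quotient 1, remainder 155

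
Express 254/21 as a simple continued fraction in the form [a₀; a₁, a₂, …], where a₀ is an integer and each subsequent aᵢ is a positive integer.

[12; 10, 2]

Run the Euclidean algorithm, recording each quotient:
⌊254/21⌋ = 12, remainder 2
⌊21/2⌋ = 10, remainder 1
⌊2/1⌋ = 2, remainder 0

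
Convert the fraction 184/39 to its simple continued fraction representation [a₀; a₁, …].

⌊184/39⌋ = 4, remainder 28
⌊39/28⌋ = 1, remainder 11
⌊28/11⌋ = 2, remainder 6
⌊11/6⌋ = 1, remainder 5
⌊6/5⌋ = 1, remainder 1
⌊5/1⌋ = 5, remainder 0

[4; 1, 2, 1, 1, 5]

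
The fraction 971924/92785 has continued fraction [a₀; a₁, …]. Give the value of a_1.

971924 = 10·92785 + 44074, so a_0 = 10
92785 = 2·44074 + 4637, so a_1 = 2

2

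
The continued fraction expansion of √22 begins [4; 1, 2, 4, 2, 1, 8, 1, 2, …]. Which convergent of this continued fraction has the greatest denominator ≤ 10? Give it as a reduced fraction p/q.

List convergents until the denominator exceeds the bound:
a_0 = 4: 4/1  (≤ bound)
a_1 = 1: 5/1  (≤ bound)
a_2 = 2: 14/3  (≤ bound)
a_3 = 4: 61/13  (> 10, stop)

14/3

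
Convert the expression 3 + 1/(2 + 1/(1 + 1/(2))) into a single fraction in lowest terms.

27/8

a_0 = 3: 3/1
a_1 = 2: 7/2
a_2 = 1: 10/3
a_3 = 2: 27/8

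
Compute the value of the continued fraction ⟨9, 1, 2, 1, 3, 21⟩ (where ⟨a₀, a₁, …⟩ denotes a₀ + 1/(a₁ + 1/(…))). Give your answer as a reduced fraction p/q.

3105/319

Use the convergent recurrence hₖ = aₖ·hₖ₋₁ + hₖ₋₂ (and likewise for the denominators kₖ):
a_0 = 9: 9/1
a_1 = 1: 10/1
a_2 = 2: 29/3
a_3 = 1: 39/4
a_4 = 3: 146/15
a_5 = 21: 3105/319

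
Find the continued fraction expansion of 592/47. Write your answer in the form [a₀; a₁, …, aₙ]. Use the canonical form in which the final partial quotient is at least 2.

[12; 1, 1, 2, 9]

592 ÷ 47 → quotient 12, remainder 28
47 ÷ 28 → quotient 1, remainder 19
28 ÷ 19 → quotient 1, remainder 9
19 ÷ 9 → quotient 2, remainder 1
9 ÷ 1 → quotient 9, remainder 0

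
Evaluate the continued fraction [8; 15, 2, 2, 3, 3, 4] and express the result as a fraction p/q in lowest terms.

29953/3714

Build up convergents one term at a time:
a_0 = 8: 8/1
a_1 = 15: 121/15
a_2 = 2: 250/31
a_3 = 2: 621/77
a_4 = 3: 2113/262
a_5 = 3: 6960/863
a_6 = 4: 29953/3714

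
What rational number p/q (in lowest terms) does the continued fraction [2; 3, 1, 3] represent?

34/15

Starting at the tail and folding back:
Start with 3.
1 + 1/(3/1) = 1 + 1/3 = 4/3
3 + 1/(4/3) = 3 + 3/4 = 15/4
2 + 1/(15/4) = 2 + 4/15 = 34/15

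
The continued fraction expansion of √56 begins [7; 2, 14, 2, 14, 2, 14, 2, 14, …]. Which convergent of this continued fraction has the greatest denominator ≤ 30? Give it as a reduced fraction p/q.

217/29

List convergents until the denominator exceeds the bound:
a_0 = 7: 7/1  (≤ bound)
a_1 = 2: 15/2  (≤ bound)
a_2 = 14: 217/29  (≤ bound)
a_3 = 2: 449/60  (> 30, stop)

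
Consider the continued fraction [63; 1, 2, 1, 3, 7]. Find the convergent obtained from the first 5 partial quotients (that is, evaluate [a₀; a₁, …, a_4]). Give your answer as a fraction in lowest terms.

Start with 3.
1 + 1/(3/1) = 1 + 1/3 = 4/3
2 + 1/(4/3) = 2 + 3/4 = 11/4
1 + 1/(11/4) = 1 + 4/11 = 15/11
63 + 1/(15/11) = 63 + 11/15 = 956/15

956/15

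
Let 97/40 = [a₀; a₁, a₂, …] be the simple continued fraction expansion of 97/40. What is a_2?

97 = 2·40 + 17, so a_0 = 2
40 = 2·17 + 6, so a_1 = 2
17 = 2·6 + 5, so a_2 = 2

2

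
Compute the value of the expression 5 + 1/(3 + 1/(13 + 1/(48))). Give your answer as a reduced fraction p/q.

Start with 48.
13 + 1/(48/1) = 13 + 1/48 = 625/48
3 + 1/(625/48) = 3 + 48/625 = 1923/625
5 + 1/(1923/625) = 5 + 625/1923 = 10240/1923

10240/1923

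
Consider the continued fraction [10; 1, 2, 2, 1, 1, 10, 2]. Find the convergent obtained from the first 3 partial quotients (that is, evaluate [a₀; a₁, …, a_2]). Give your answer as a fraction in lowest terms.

Work from the innermost term outward:
Start with 2.
1 + 1/(2/1) = 1 + 1/2 = 3/2
10 + 1/(3/2) = 10 + 2/3 = 32/3

32/3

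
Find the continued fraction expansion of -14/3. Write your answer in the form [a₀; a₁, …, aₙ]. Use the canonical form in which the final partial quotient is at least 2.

-14 = -5·3 + 1, so a_0 = -5
3 = 3·1 + 0, so a_1 = 3

[-5; 3]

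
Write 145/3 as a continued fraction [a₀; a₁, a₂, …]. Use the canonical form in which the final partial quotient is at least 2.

[48; 3]

145 ÷ 3 → quotient 48, remainder 1
3 ÷ 1 → quotient 3, remainder 0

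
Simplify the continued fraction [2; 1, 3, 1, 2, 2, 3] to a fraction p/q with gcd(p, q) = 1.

Compute successive convergents:
a_0 = 2: 2/1
a_1 = 1: 3/1
a_2 = 3: 11/4
a_3 = 1: 14/5
a_4 = 2: 39/14
a_5 = 2: 92/33
a_6 = 3: 315/113

315/113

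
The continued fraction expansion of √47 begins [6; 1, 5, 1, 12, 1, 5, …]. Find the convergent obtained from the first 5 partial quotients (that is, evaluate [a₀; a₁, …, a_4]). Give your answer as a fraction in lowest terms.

617/90

a_0 = 6: 6/1
a_1 = 1: 7/1
a_2 = 5: 41/6
a_3 = 1: 48/7
a_4 = 12: 617/90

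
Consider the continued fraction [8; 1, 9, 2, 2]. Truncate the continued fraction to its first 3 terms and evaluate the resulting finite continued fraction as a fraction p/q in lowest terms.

89/10

a_0 = 8: 8/1
a_1 = 1: 9/1
a_2 = 9: 89/10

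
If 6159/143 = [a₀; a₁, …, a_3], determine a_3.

3

Repeatedly divide and take the remainder:
6159 = 43·143 + 10, so a_0 = 43
143 = 14·10 + 3, so a_1 = 14
10 = 3·3 + 1, so a_2 = 3
3 = 3·1 + 0, so a_3 = 3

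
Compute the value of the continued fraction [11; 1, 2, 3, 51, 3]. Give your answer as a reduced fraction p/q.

Starting at the tail and folding back:
Start with 3.
51 + 1/(3/1) = 51 + 1/3 = 154/3
3 + 1/(154/3) = 3 + 3/154 = 465/154
2 + 1/(465/154) = 2 + 154/465 = 1084/465
1 + 1/(1084/465) = 1 + 465/1084 = 1549/1084
11 + 1/(1549/1084) = 11 + 1084/1549 = 18123/1549

18123/1549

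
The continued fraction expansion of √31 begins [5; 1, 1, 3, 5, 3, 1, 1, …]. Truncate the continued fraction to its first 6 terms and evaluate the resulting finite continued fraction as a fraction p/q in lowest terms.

657/118

Compute successive convergents:
a_0 = 5: 5/1
a_1 = 1: 6/1
a_2 = 1: 11/2
a_3 = 3: 39/7
a_4 = 5: 206/37
a_5 = 3: 657/118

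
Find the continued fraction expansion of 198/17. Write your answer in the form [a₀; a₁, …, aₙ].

198 ÷ 17 → quotient 11, remainder 11
17 ÷ 11 → quotient 1, remainder 6
11 ÷ 6 → quotient 1, remainder 5
6 ÷ 5 → quotient 1, remainder 1
5 ÷ 1 → quotient 5, remainder 0

[11; 1, 1, 1, 5]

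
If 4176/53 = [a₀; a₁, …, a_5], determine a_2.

3

⌊4176/53⌋ = 78, remainder 42
⌊53/42⌋ = 1, remainder 11
⌊42/11⌋ = 3, remainder 9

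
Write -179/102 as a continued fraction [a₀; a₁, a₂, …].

[-2; 4, 12, 2]

-179 = -2·102 + 25, so a_0 = -2
102 = 4·25 + 2, so a_1 = 4
25 = 12·2 + 1, so a_2 = 12
2 = 2·1 + 0, so a_3 = 2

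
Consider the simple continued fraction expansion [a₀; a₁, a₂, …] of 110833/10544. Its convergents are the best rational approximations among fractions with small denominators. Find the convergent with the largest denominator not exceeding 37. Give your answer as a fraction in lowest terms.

21/2

a_0 = 10: 10/1  (≤ bound)
a_1 = 1: 11/1  (≤ bound)
a_2 = 1: 21/2  (≤ bound)
a_3 = 21: 452/43  (> 37, stop)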